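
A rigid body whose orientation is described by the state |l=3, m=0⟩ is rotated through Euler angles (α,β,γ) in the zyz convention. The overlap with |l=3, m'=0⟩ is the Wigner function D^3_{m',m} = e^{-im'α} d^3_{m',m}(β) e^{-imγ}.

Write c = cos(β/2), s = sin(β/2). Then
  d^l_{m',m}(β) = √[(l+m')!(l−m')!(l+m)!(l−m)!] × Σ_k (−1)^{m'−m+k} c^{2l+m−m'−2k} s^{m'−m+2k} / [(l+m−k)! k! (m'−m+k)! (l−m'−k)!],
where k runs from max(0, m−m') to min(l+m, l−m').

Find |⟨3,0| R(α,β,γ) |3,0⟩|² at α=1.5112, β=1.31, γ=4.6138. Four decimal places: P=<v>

Split into d^3_{0,0}(β=1.31) × two z-phases.
With c≡cos(β/2)=0.793048 and s≡sin(β/2)=0.609159, N=[6·6·6·6]^{1/2}=36.000000
k∈{0,1,2,3} keeps every argument non-negative
  k=0: (−1)^0·36.0000/(36)·0.7930^6·0.6092^0 = +0.248769
  k=1: (−1)^1·36.0000/(4)·0.7930^4·0.6092^2 = -1.320997
  k=2: (−1)^2·36.0000/(4)·0.7930^2·0.6092^4 = +0.779408
  k=3: (−1)^3·36.0000/(36)·0.7930^0·0.6092^6 = -0.051096
d^3_{0,0}(1.31) = +0.248769 -1.320997 +0.779408 -0.051096 = -0.343916
|D^3_{0,0}|² = |d^3_{0,0}(β)|² = (-0.343916)² = 0.118278 (the z-rotation phases have unit modulus)

P=0.1183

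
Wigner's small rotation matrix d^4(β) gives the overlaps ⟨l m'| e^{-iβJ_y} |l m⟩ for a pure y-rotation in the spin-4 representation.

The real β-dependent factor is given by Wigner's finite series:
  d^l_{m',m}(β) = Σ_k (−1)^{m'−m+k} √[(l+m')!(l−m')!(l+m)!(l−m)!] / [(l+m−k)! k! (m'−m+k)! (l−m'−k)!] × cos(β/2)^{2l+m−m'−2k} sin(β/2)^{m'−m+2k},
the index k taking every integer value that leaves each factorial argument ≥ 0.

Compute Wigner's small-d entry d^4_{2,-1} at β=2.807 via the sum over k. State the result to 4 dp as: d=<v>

d=-0.5507

d^4_{2,-1}(β=2.807) via Wigner's sum:
With c≡cos(β/2)=0.166517 and s≡sin(β/2)=0.986039, N=[720·2·6·120]^{1/2}=1018.233765
k: max(0,(-1)−(2))=0 … min(4+(-1),4−(2))=2
  k=0: (−1)^3·1018.2338/(72)·0.1665^5·0.9860^3 = -0.001736
  k=1: (−1)^4·1018.2338/(48)·0.1665^3·0.9860^5 = +0.091296
  k=2: (−1)^5·1018.2338/(240)·0.1665^1·0.9860^7 = -0.640254
d^4_{2,-1}(2.807) = -0.001736 +0.091296 -0.640254 = -0.550694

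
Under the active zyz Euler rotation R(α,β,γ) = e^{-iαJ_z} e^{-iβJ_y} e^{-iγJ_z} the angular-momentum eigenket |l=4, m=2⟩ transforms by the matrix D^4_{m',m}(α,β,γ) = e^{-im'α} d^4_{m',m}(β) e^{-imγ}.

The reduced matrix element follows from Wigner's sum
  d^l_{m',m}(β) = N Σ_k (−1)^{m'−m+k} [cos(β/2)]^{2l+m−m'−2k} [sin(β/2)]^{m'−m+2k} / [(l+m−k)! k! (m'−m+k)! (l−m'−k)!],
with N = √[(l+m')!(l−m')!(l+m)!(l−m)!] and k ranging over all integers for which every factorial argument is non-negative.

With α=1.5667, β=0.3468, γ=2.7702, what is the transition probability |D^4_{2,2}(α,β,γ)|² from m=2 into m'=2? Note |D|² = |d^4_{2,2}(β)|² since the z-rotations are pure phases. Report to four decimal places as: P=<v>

First d^4_{2,2}(β=0.3468), then the phase factors e^{-i(2)α} and e^{-i(2)γ}:
With c≡cos(β/2)=0.985004 and s≡sin(β/2)=0.172532, N=[720·2·720·2]^{1/2}=1440.000000
Admissible k: 0..2 (factorial args all ≥0)
  k=0: (−1)^0·1440.0000/(1440)·0.9850^8·0.1725^0 = +0.886142
  k=1: (−1)^1·1440.0000/(120)·0.9850^6·0.1725^2 = -0.326250
  k=2: (−1)^2·1440.0000/(96)·0.9850^4·0.1725^4 = +0.012512
d^4_{2,2}(0.3468) = +0.886142 -0.326250 +0.012512 = +0.572405
|D^4_{2,2}|² = |d^4_{2,2}(β)|² = (+0.572405)² = 0.327647 (the z-rotation phases have unit modulus)

P=0.3276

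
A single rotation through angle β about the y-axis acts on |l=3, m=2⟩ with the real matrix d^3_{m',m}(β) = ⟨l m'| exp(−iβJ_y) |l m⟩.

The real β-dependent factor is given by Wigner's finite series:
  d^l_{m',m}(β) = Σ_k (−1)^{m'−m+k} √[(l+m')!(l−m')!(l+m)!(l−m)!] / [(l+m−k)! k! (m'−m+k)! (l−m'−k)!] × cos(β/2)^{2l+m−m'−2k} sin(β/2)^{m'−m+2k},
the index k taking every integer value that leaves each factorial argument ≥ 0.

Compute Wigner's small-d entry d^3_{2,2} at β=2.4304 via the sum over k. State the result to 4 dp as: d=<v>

d^3_{2,2}(β=2.4304) via Wigner's sum:
c=cos(2.4304/2)=0.348149, s=sin(2.4304/2)=0.937439; N=√[120·1·120·1]=120.000000
k: max(0,(2)−(2))=0 … min(3+(2),3−(2))=1
  k=0: (−1)^0·120.0000/(120)·0.3481^6·0.9374^0 = +0.001781
  k=1: (−1)^1·120.0000/(24)·0.3481^4·0.9374^2 = -0.064553
d^3_{2,2}(2.4304) = +0.001781 -0.064553 = -0.062773

d=-0.0628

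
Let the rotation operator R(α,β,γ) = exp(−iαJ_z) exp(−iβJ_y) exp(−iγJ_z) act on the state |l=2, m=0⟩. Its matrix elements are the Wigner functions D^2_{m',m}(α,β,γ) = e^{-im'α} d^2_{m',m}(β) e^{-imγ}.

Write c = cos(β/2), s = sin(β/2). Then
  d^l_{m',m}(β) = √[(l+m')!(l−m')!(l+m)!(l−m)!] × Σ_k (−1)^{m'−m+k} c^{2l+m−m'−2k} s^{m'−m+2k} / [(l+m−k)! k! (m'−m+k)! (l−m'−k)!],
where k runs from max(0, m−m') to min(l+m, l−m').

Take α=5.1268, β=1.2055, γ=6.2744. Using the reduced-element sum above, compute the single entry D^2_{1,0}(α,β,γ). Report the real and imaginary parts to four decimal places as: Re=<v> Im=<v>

Re=-0.1645 Im=-0.3741

Split into d^2_{1,0}(β=1.2055) × two z-phases.
Half-angle: c=0.823780, s=0.566910. N=√(6·1·2·2)=4.898979
Admissible k: 0..1 (factorial args all ≥0)
  k=0: (−1)^1·4.8990/(2)·0.8238^3·0.5669^1 = -0.776288
  k=1: (−1)^2·4.8990/(2)·0.8238^1·0.5669^3 = +0.367645
d^2_{1,0}(1.2055) = -0.776288 +0.367645 = -0.408643
Attach z-rotation phases: D = e^{-i(1)(5.1268)}·(-0.408643)·e^{-i(0)(6.2744)} = -0.164540-0.374053i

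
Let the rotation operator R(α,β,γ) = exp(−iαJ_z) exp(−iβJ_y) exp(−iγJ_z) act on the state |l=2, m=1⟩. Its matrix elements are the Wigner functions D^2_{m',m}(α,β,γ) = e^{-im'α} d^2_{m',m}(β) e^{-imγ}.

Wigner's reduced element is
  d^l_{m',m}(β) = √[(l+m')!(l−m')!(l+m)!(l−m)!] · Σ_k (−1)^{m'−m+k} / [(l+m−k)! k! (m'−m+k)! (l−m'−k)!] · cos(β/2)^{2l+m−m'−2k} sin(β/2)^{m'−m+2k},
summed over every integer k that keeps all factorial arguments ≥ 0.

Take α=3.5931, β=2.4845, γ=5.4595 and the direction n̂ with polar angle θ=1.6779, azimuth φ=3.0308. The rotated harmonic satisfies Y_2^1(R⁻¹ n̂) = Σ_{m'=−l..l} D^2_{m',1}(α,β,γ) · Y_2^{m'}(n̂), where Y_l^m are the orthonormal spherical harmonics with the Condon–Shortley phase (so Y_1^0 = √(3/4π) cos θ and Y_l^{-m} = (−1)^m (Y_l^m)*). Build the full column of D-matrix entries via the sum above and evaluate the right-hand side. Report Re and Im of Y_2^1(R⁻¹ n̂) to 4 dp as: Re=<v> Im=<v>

Need the full column D^2_{m',1} for m'=−2..2 at α=3.5931, β=2.4845, γ=5.4595.
cos(β/2)=0.322667, sin(β/2)=0.946512
d^2_{-2,1}: single k=3 term ⇒ +0.547223;  D = -0.084969+0.540586i
d^2_{-1,1}: k∈[2..3] ⇒ +0.279823 -0.802611 = -0.522788;  D = +0.152297+0.500113i
d^2_{0,1}: k∈[1..2] ⇒ +0.077887 -0.670208 = -0.592321;  D = -0.402495-0.434559i
d^2_{1,1}: k∈[0..1] ⇒ +0.010840 -0.279823 = -0.268984;  D = +0.250568+0.097815i
d^2_{2,1}: single k=0 term ⇒ -0.063595;  D = -0.063395+0.005040i
Y_2^{m'}(θ=1.6779,φ=3.0308) and Σ D·Y over m':
  (-0.0850+0.5406i)·(+0.3725+0.0839i)  (+0.1523+0.5001i)·(+0.0816+0.0091i)  (-0.4025-0.4346i)·(-0.3046+0.0000i)  (+0.2506+0.0978i)·(-0.0816+0.0091i)  (-0.0634+0.0050i)·(+0.3725-0.0839i)
Y_2^1(R⁻¹ n̂) = +0.008929+0.370294i

Re=0.0089 Im=0.3703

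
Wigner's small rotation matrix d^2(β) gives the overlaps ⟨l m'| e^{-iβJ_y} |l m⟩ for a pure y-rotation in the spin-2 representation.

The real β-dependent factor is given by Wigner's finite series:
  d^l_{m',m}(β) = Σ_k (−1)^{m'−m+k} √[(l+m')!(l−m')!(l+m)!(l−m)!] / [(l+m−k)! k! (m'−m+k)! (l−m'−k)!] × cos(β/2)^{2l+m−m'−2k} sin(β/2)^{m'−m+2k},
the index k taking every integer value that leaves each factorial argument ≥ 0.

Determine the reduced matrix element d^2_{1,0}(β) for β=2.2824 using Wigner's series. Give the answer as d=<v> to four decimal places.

d^2_{1,0}(β=2.2824) via Wigner's sum:
Half-angle: c=0.416504, s=0.909134. N=√(6·1·2·2)=4.898979
k∈{0,1} keeps every argument non-negative
  k=0: (−1)^1·4.8990/(2)·0.4165^3·0.9091^1 = -0.160902
  k=1: (−1)^2·4.8990/(2)·0.4165^1·0.9091^3 = +0.766617
d^2_{1,0}(2.2824) = -0.160902 +0.766617 = +0.605715

d=0.6057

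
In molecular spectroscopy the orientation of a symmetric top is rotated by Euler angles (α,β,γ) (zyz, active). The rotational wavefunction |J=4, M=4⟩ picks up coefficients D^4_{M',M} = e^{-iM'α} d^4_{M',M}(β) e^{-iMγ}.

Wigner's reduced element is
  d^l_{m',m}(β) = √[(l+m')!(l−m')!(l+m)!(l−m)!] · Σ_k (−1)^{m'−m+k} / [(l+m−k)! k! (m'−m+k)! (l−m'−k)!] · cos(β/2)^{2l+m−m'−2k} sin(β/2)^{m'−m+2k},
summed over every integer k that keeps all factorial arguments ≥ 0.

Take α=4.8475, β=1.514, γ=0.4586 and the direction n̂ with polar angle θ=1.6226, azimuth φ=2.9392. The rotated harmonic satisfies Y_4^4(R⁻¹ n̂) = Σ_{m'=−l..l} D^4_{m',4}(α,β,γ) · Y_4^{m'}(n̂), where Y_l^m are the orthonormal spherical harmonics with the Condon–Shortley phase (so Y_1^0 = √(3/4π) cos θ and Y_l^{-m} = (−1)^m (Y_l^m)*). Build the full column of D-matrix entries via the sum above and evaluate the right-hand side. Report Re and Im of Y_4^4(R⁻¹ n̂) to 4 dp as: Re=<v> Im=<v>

Need the full column D^4_{m',4} for m'=−4..4 at α=4.8475, β=1.514, γ=0.4586.
cos(β/2)=0.726900, sin(β/2)=0.686744
d^4_{-4,4}: single k=8 term ⇒ +0.049472;  D = +0.013522-0.047588i
d^4_{-3,4}: single k=7 term ⇒ +0.148109;  D = +0.146624+0.020921i
d^4_{-2,4}: single k=6 term ⇒ +0.293289;  D = -0.001941+0.293283i
d^4_{-1,4}: single k=5 term ⇒ +0.439027;  D = -0.435408+0.056257i
d^4_{0,4}: single k=4 term ⇒ +0.519548;  D = -0.135374-0.501601i
d^4_{1,4}: single k=3 term ⇒ +0.491870;  D = +0.453288-0.190961i
d^4_{2,4}: single k=2 term ⇒ +0.368142;  D = +0.187322+0.316921i
d^4_{3,4}: single k=1 term ⇒ +0.208286;  D = -0.163397+0.129169i
d^4_{4,4}: single k=0 term ⇒ +0.077946;  D = -0.056135-0.054079i
Y_4^{m'}(θ=1.6226,φ=2.9392) and Σ D·Y over m':
  (+0.0135-0.0476i)·(+0.3036+0.3187i)  (+0.1466+0.0209i)·(+0.0530+0.0368i)  (-0.0019+0.2933i)·(-0.3009-0.1289i)  (-0.4354+0.0563i)·(-0.0714-0.0147i)  (-0.1354-0.5016i)·(+0.3089+0.0000i)  (+0.4533-0.1910i)·(+0.0714-0.0147i)  (+0.1873+0.3169i)·(-0.3009+0.1289i)  (-0.1634+0.1292i)·(-0.0530+0.0368i)  (-0.0561-0.0541i)·(+0.3036-0.3187i)
Y_4^4(R⁻¹ n̂) = -0.043226-0.347099i

Re=-0.0432 Im=-0.3471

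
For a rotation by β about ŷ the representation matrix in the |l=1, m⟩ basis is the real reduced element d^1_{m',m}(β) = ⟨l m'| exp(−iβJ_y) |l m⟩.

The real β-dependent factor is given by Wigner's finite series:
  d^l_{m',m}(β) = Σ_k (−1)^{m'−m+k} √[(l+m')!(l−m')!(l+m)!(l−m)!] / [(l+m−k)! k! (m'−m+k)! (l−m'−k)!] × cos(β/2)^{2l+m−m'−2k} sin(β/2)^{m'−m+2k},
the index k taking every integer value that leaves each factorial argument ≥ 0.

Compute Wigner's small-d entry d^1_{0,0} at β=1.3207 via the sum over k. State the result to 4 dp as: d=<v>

d^1_{0,0}(β=1.3207) via Wigner's sum:
Half-angle: c=0.789778, s=0.613393. N=√(1·1·1·1)=1.000000
k: max(0,(0)−(0))=0 … min(1+(0),1−(0))=1
  k=0: (−1)^0·1.0000/(1)·0.7898^2·0.6134^0 = +0.623749
  k=1: (−1)^1·1.0000/(1)·0.7898^0·0.6134^2 = -0.376251
d^1_{0,0}(1.3207) = +0.623749 -0.376251 = +0.247497

d=0.2475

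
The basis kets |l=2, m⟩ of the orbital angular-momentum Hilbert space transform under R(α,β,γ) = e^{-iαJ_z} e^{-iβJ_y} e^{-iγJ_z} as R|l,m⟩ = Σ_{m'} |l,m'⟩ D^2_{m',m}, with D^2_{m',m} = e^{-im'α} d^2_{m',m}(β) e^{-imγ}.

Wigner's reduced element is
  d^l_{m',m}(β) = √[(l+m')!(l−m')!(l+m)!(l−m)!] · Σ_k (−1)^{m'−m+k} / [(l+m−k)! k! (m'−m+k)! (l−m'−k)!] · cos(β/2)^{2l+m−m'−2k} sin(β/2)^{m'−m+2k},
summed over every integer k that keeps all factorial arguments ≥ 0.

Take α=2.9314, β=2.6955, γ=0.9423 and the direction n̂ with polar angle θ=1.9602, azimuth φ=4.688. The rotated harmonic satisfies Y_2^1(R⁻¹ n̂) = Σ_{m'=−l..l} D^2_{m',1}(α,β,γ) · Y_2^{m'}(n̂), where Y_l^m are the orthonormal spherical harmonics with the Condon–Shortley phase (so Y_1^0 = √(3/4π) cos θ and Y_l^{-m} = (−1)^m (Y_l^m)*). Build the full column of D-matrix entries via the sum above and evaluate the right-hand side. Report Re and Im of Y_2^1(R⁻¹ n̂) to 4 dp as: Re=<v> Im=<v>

Re=-0.1915 Im=-0.0576

Need the full column D^2_{m',1} for m'=−2..2 at α=2.9314, β=2.6955, γ=0.9423.
cos(β/2)=0.221202, sin(β/2)=0.975228
d^2_{-2,1}: single k=3 term ⇒ +0.410333;  D = +0.084780-0.401479i
d^2_{-1,1}: k∈[2..3] ⇒ +0.139608 -0.904534 = -0.764926;  D = +0.310721-0.698974i
d^2_{0,1}: k∈[1..2] ⇒ +0.025855 -0.502554 = -0.476698;  D = -0.280265+0.385607i
d^2_{1,1}: k∈[0..1] ⇒ +0.002394 -0.139608 = -0.137214;  D = +0.102055-0.091719i
d^2_{2,1}: single k=0 term ⇒ -0.021111;  D = -0.018300+0.010524i
Y_2^{m'}(θ=1.9602,φ=4.688) and Σ D·Y over m':
  (+0.0848-0.4015i)·(-0.3302-0.0161i)  (+0.3107-0.6990i)·(+0.0066-0.2713i)  (-0.2803+0.3856i)·(-0.1790+0.0000i)  (+0.1021-0.0917i)·(-0.0066-0.2713i)  (-0.0183+0.0105i)·(-0.3302+0.0161i)
Y_2^1(R⁻¹ n̂) = -0.191514-0.057582i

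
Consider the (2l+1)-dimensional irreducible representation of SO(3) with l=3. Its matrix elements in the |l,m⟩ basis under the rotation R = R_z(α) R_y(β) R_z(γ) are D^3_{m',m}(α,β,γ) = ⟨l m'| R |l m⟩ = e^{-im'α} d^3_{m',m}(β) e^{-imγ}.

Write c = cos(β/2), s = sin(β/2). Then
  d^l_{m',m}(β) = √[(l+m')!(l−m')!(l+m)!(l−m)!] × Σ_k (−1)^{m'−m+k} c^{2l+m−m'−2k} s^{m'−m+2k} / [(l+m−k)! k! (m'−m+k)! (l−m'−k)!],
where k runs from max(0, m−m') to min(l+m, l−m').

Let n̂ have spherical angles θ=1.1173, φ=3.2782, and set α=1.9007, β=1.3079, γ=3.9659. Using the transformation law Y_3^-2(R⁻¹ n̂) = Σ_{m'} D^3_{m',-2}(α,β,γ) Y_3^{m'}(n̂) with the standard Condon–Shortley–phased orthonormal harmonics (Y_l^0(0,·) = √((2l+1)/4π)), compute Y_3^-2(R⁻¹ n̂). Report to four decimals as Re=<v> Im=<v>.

Re=-0.1766 Im=-0.1965

Need the full column D^3_{m',-2} for m'=−3..3 at α=1.9007, β=1.3079, γ=3.9659.
cos(β/2)=0.793687, sin(β/2)=0.608326
d^3_{-3,-2}: single k=1 term ⇒ +0.469309;  D = +0.226343+0.411120i
d^3_{-2,-2}: k∈[0..1] ⇒ +0.249975 -0.734244 = -0.484269;  D = -0.325687+0.358392i
d^3_{-1,-2}: k∈[0..1] ⇒ -0.605875 +0.711848 = +0.105973;  D = -0.097286-0.042020i
d^3_{0,-2}: k∈[0..1] ⇒ +0.804324 -0.472504 = +0.331820;  D = -0.025796+0.330816i
d^3_{1,-2}: k∈[0..1] ⇒ -0.711848 +0.209089 = -0.502759;  D = -0.486869+0.125400i
d^3_{2,-2}: k∈[0..1] ⇒ +0.431335 -0.050678 = +0.380657;  D = -0.209242-0.317990i
d^3_{3,-2}: single k=0 term ⇒ -0.161960;  D = +0.099160-0.128056i
Y_3^{m'}(θ=1.1173,φ=3.2782) and Σ D·Y over m':
  (+0.2263+0.4111i)·(-0.2780+0.1208i)  (-0.3257+0.3584i)·(+0.3484-0.0976i)  (-0.0973-0.0420i)·(+0.0116-0.0016i)  (-0.0258+0.3308i)·(-0.3336+0.0000i)  (-0.4869+0.1254i)·(-0.0116-0.0016i)  (-0.2092-0.3180i)·(+0.3484+0.0976i)  (+0.0992-0.1281i)·(+0.2780+0.1208i)
Y_3^-2(R⁻¹ n̂) = -0.176607-0.196486i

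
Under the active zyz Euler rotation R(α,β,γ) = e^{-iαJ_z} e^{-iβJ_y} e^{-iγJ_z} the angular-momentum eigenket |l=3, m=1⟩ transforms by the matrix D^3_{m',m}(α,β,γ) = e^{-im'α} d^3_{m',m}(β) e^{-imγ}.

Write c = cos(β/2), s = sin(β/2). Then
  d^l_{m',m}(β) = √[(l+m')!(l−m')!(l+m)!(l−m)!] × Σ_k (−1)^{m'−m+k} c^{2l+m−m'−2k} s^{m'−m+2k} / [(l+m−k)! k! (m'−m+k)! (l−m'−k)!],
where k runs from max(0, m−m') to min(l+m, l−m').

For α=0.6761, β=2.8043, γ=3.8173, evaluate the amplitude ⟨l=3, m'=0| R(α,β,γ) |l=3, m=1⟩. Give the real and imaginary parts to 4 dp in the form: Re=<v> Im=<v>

Re=-0.3860 Im=0.3094

D^3_{0,1}(0.6761,2.8043,3.8173) = e^{-i·0·0.6761}·d^3_{0,1}(2.8043)·e^{-i·1·3.8173}. Compute d first:
Half-angle: c=0.167848, s=0.985813. N=√(6·6·24·2)=41.569219
k: max(0,(1)−(0))=1 … min(3+(1),3−(0))=3
  k=1: (−1)^0·41.5692/(12)·0.1678^5·0.9858^1 = +0.000455
  k=2: (−1)^1·41.5692/(4)·0.1678^3·0.9858^3 = -0.047081
  k=3: (−1)^2·41.5692/(12)·0.1678^1·0.9858^5 = +0.541351
d^3_{0,1}(2.8043) = +0.000455 -0.047081 +0.541351 = +0.494726
D = (+1.000000+0.000000i)·(+0.494726)·(-0.780265+0.625449i) = -0.386017+0.309426i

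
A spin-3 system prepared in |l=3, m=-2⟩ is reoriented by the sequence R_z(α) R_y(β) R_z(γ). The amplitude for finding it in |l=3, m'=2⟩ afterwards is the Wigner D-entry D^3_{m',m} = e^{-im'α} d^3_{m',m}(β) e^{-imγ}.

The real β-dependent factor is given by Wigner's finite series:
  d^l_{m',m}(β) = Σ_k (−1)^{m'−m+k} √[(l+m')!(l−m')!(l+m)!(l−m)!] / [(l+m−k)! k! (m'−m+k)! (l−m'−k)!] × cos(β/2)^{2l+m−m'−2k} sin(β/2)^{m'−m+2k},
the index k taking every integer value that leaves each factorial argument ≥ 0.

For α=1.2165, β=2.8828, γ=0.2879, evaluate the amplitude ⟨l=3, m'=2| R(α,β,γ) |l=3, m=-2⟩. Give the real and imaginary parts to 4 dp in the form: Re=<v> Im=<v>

Re=0.2459 Im=0.8349

D^3_{2,-2}(1.2165,2.8828,0.2879) = e^{-i·2·1.2165}·d^3_{2,-2}(2.8828)·e^{-i·-2·0.2879}. Compute d first:
c=cos(2.8828/2)=0.129036, s=sin(2.8828/2)=0.991640; N=√[120·1·1·120]=120.000000
The bounds max(0,m−m')=0 and min(l+m,l−m')=1 give 2 terms
  k=0: (−1)^4·120.0000/(24)·0.1290^2·0.9916^4 = +0.080502
  k=1: (−1)^5·120.0000/(120)·0.1290^0·0.9916^6 = -0.950877
d^3_{2,-2}(2.8828) = +0.080502 -0.950877 = -0.870375
D = (-0.759278-0.650766i)·(-0.870375)·(+0.838757+0.544506i) = +0.245885+0.834921i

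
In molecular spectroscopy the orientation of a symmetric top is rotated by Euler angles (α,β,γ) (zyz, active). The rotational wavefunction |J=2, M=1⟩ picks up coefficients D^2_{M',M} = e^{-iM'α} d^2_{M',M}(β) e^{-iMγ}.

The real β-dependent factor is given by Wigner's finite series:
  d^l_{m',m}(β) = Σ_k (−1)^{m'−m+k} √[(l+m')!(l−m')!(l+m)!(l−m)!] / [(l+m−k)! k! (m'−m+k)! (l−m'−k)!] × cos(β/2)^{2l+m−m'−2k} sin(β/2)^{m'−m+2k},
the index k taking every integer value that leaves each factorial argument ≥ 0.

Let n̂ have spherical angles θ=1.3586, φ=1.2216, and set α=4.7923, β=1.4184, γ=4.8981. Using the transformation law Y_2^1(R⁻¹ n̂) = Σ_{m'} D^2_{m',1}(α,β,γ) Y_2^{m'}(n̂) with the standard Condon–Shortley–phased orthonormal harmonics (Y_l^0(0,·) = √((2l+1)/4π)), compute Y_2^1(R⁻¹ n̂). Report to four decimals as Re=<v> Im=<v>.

Re=-0.3029 Im=-0.1714

Need the full column D^2_{m',1} for m'=−2..2 at α=4.7923, β=1.4184, γ=4.8981.
cos(β/2)=0.758883, sin(β/2)=0.651227
d^2_{-2,1}: single k=3 term ⇒ +0.419181;  D = -0.010851-0.419041i
d^2_{-1,1}: k∈[2..3] ⇒ +0.732716 -0.179858 = +0.552858;  D = +0.549767-0.058383i
d^2_{0,1}: k∈[1..2] ⇒ +0.697160 -0.513390 = +0.183770;  D = +0.033932+0.180610i
d^2_{1,1}: k∈[0..1] ⇒ +0.331665 -0.732716 = -0.401051;  D = +0.386986-0.105280i
d^2_{2,1}: single k=0 term ⇒ -0.569229;  D = +0.192797+0.535585i
Y_2^{m'}(θ=1.3586,φ=1.2216) and Σ D·Y over m':
  (-0.0109-0.4190i)·(-0.2827-0.2374i)  (+0.5498-0.0584i)·(+0.0544-0.1495i)  (+0.0339+0.1806i)·(-0.2734+0.0000i)  (+0.3870-0.1053i)·(-0.0544-0.1495i)  (+0.1928+0.5356i)·(-0.2827+0.2374i)
Y_2^1(R⁻¹ n̂) = -0.302902-0.171447i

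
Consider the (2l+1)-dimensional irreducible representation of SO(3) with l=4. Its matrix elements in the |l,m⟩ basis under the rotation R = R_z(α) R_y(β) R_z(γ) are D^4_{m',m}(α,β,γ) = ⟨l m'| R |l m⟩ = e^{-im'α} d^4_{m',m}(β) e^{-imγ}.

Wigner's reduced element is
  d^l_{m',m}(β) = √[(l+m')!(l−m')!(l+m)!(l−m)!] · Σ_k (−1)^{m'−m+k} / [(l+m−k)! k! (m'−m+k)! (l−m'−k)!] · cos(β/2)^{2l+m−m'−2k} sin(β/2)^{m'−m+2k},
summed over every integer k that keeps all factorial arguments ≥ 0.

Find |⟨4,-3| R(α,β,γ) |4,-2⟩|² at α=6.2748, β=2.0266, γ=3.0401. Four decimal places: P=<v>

First d^4_{-3,-2}(β=2.0266), then the phase factors e^{-i(-3)α} and e^{-i(-2)γ}:
Half-angle: c=0.529063, s=0.848582. N=√(1·5040·2·720)=2693.993318
k∈{1,2} keeps every argument non-negative
  k=1: (−1)^0·2693.9933/(720)·0.5291^7·0.8486^1 = +0.036839
  k=2: (−1)^1·2693.9933/(240)·0.5291^5·0.8486^3 = -0.284319
d^4_{-3,-2}(2.0266) = +0.036839 -0.284319 = -0.247479
|D^4_{-3,-2}|² = |d^4_{-3,-2}(β)|² = (-0.247479)² = 0.061246 (the z-rotation phases have unit modulus)

P=0.0612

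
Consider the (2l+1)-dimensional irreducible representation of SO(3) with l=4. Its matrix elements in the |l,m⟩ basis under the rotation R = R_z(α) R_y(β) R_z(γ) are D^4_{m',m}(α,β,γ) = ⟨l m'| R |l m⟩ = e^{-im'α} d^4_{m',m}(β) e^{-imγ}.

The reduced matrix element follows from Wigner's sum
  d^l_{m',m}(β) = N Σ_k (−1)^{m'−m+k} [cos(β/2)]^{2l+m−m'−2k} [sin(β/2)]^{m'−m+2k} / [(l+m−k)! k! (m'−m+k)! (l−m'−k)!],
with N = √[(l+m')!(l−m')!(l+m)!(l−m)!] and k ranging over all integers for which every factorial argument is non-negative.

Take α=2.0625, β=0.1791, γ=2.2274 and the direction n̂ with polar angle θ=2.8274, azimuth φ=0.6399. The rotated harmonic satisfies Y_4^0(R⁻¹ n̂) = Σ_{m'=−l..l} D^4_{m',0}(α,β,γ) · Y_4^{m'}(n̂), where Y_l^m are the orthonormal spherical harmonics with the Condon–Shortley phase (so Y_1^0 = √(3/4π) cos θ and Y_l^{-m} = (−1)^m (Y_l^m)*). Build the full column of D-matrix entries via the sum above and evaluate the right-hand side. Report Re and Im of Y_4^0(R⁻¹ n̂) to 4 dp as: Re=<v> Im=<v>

Re=0.3285 Im=0.0000

Need the full column D^4_{m',0} for m'=−4..4 at α=2.0625, β=0.1791, γ=2.2274.
cos(β/2)=0.995993, sin(β/2)=0.089430
d^4_{-4,0}: single k=4 term ⇒ +0.000527;  D = -0.000203+0.000486i
d^4_{-3,0}: k∈[3..4] ⇒ +0.008295 -0.000067 = +0.008228;  D = +0.008190-0.000786i
d^4_{-2,0}: k∈[2..4] ⇒ +0.074068 -0.001592 +0.000005 = +0.072480;  D = -0.040168-0.060332i
d^4_{-1,0}: k∈[1..4] ⇒ +0.388861 -0.018811 +0.000152 -0.000000 = +0.370202;  D = -0.174783+0.326344i
d^4_{0,0}: k∈[0..4] ⇒ +0.968391 -0.124919 +0.002266 -0.000008 +0.000000 = +0.845730;  D = +0.845730+0.000000i
d^4_{1,0}: k∈[0..3] ⇒ -0.388861 +0.018811 -0.000152 +0.000000 = -0.370202;  D = +0.174783+0.326344i
d^4_{2,0}: k∈[0..2] ⇒ +0.074068 -0.001592 +0.000005 = +0.072480;  D = -0.040168+0.060332i
d^4_{3,0}: k∈[0..1] ⇒ -0.008295 +0.000067 = -0.008228;  D = -0.008190-0.000786i
d^4_{4,0}: single k=0 term ⇒ +0.000527;  D = -0.000203-0.000486i
Y_4^{m'}(θ=2.8274,φ=0.6399) and Σ D·Y over m':
  (-0.0002+0.0005i)·(-0.0034-0.0022i)  (+0.0082-0.0008i)·(+0.0120+0.0330i)  (-0.0402-0.0603i)·(+0.0489-0.1632i)  (-0.1748+0.3263i)·(-0.3716+0.2766i)  (+0.8457+0.0000i)·(+0.4759+0.0000i)  (+0.1748+0.3263i)·(+0.3716+0.2766i)  (-0.0402+0.0603i)·(+0.0489+0.1632i)  (-0.0082-0.0008i)·(-0.0120+0.0330i)  (-0.0002-0.0005i)·(-0.0034+0.0022i)
Y_4^0(R⁻¹ n̂) = +0.328486+0.000000i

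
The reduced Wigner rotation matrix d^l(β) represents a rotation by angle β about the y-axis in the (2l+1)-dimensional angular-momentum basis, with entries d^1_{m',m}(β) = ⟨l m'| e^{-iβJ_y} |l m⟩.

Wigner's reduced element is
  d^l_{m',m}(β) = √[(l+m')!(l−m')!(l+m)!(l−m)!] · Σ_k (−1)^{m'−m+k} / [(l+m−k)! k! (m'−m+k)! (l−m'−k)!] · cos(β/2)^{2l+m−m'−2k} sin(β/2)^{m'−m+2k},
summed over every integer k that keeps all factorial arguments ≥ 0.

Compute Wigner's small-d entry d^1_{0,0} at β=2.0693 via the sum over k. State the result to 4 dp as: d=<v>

d=-0.4781

d^1_{0,0}(β=2.0693) via Wigner's sum:
Half-angle: c=0.510827, s=0.859684. N=√(1·1·1·1)=1.000000
The bounds max(0,m−m')=0 and min(l+m,l−m')=1 give 2 terms
  k=0: (−1)^0·1.0000/(1)·0.5108^2·0.8597^0 = +0.260944
  k=1: (−1)^1·1.0000/(1)·0.5108^0·0.8597^2 = -0.739056
d^1_{0,0}(2.0693) = +0.260944 -0.739056 = -0.478112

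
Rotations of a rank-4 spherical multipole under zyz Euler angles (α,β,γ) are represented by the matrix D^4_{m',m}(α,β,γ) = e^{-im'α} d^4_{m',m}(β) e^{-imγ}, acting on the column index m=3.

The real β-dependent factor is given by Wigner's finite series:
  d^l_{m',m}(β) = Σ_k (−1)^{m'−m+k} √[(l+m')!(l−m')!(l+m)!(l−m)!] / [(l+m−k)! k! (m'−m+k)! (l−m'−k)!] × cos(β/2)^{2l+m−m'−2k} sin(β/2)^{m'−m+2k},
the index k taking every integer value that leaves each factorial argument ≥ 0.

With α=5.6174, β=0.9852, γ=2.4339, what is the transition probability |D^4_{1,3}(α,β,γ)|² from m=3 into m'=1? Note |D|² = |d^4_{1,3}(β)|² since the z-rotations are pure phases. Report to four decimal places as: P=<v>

P=0.1865

Split into d^4_{1,3}(β=0.9852) × two z-phases.
c=cos(0.9852/2)=0.881106, s=sin(0.9852/2)=0.472918; N=√[120·6·5040·1]=1904.940944
The bounds max(0,m−m')=2 and min(l+m,l−m')=3 give 2 terms
  k=2: (−1)^0·1904.9409/(240)·0.8811^6·0.4729^2 = +0.830639
  k=3: (−1)^1·1904.9409/(144)·0.8811^4·0.4729^4 = -0.398820
d^4_{1,3}(0.9852) = +0.830639 -0.398820 = +0.431819
|D^4_{1,3}|² = |d^4_{1,3}(β)|² = (+0.431819)² = 0.186468 (the z-rotation phases have unit modulus)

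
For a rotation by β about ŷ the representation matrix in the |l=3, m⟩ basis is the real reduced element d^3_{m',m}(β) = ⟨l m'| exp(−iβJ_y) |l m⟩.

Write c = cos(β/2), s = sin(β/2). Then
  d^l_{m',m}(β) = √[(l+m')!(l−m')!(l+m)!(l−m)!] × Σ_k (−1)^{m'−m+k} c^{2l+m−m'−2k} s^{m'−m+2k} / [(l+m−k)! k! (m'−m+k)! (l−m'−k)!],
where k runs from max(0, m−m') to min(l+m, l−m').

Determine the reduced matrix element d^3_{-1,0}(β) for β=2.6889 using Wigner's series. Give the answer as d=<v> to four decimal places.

d=0.5764

d^3_{-1,0}(β=2.6889) via Wigner's sum:
With c≡cos(β/2)=0.224419 and s≡sin(β/2)=0.974493, N=[2·24·6·6]^{1/2}=41.569219
Admissible k: 1..3 (factorial args all ≥0)
  k=1: (−1)^0·41.5692/(12)·0.2244^5·0.9745^1 = +0.001922
  k=2: (−1)^1·41.5692/(4)·0.2244^3·0.9745^3 = -0.108699
  k=3: (−1)^2·41.5692/(12)·0.2244^1·0.9745^5 = +0.683192
d^3_{-1,0}(2.6889) = +0.001922 -0.108699 +0.683192 = +0.576415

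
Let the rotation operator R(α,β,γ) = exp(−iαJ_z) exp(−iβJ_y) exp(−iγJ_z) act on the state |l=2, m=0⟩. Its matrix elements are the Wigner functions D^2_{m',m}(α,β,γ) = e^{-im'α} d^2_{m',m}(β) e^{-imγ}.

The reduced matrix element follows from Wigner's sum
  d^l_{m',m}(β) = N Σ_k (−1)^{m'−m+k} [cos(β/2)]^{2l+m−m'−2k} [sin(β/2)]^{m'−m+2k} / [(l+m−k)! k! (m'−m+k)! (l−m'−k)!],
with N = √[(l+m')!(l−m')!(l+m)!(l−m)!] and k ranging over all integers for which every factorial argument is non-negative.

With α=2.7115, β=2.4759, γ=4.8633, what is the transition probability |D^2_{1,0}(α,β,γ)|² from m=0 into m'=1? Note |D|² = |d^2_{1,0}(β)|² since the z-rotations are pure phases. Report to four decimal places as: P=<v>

P=0.3539

D^2_{1,0}(2.7115,2.4759,4.8633) = e^{-i·1·2.7115}·d^2_{1,0}(2.4759)·e^{-i·0·4.8633}. Compute d first:
With c≡cos(β/2)=0.326734 and s≡sin(β/2)=0.945116, N=[6·1·2·2]^{1/2}=4.898979
Admissible k: 0..1 (factorial args all ≥0)
  k=0: (−1)^1·4.8990/(2)·0.3267^3·0.9451^1 = -0.080751
  k=1: (−1)^2·4.8990/(2)·0.3267^1·0.9451^3 = +0.675657
d^2_{1,0}(2.4759) = -0.080751 +0.675657 = +0.594906
|D^2_{1,0}|² = |d^2_{1,0}(β)|² = (+0.594906)² = 0.353913 (the z-rotation phases have unit modulus)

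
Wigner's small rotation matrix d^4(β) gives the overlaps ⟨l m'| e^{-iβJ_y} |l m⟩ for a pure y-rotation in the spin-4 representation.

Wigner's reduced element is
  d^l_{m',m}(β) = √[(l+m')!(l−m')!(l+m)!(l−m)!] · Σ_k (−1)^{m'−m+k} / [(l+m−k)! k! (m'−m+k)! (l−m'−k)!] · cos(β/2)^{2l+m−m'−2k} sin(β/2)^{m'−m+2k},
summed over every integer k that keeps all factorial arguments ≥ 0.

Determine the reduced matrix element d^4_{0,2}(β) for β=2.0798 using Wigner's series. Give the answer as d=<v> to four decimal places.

d=0.1996

d^4_{0,2}(β=2.0798) via Wigner's sum:
With c≡cos(β/2)=0.506306 and s≡sin(β/2)=0.862354, N=[24·24·720·2]^{1/2}=910.735966
The bounds max(0,m−m')=2 and min(l+m,l−m')=4 give 3 terms
  k=2: (−1)^0·910.7360/(96)·0.5063^6·0.8624^2 = +0.118843
  k=3: (−1)^1·910.7360/(36)·0.5063^4·0.8624^4 = -0.919360
  k=4: (−1)^2·910.7360/(96)·0.5063^2·0.8624^6 = +1.000139
d^4_{0,2}(2.0798) = +0.118843 -0.919360 +1.000139 = +0.199622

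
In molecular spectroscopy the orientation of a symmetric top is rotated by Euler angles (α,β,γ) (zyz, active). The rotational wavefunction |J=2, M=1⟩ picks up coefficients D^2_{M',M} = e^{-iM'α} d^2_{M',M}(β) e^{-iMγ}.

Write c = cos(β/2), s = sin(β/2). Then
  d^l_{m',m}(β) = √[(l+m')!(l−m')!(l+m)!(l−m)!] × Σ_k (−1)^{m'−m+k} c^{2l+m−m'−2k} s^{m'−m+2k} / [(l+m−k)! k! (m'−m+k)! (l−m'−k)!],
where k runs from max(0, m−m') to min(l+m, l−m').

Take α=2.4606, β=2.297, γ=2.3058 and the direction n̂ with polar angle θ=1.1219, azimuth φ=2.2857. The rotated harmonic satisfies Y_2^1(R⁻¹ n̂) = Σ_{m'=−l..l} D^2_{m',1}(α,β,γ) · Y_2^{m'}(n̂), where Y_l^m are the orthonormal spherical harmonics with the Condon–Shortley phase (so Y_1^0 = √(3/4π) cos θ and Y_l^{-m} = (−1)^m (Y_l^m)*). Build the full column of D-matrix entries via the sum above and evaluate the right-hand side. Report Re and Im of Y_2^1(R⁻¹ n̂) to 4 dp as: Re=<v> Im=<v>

Need the full column D^2_{m',1} for m'=−2..2 at α=2.4606, β=2.297, γ=2.3058.
cos(β/2)=0.409856, sin(β/2)=0.912150
d^2_{-2,1}: single k=3 term ⇒ +0.622100;  D = -0.537946+0.312447i
d^2_{-1,1}: k∈[2..3] ⇒ +0.419292 -0.692254 = -0.272962;  D = -0.269698-0.042086i
d^2_{0,1}: k∈[1..2] ⇒ +0.153828 -0.761914 = -0.608086;  D = +0.407776+0.451095i
d^2_{1,1}: k∈[0..1] ⇒ +0.028218 -0.419292 = -0.391074;  D = -0.021112-0.390504i
d^2_{2,1}: single k=0 term ⇒ -0.125600;  D = -0.073690+0.101711i
Y_2^{m'}(θ=1.1219,φ=2.2857) and Σ D·Y over m':
  (-0.5379+0.3124i)·(-0.0441+0.3104i)  (-0.2697-0.0421i)·(-0.1980-0.2281i)  (+0.4078+0.4511i)·(-0.1372+0.0000i)  (-0.0211-0.3905i)·(+0.1980-0.2281i)  (-0.0737+0.1017i)·(-0.0441-0.3104i)
Y_2^1(R⁻¹ n̂) = -0.143864-0.226905i

Re=-0.1439 Im=-0.2269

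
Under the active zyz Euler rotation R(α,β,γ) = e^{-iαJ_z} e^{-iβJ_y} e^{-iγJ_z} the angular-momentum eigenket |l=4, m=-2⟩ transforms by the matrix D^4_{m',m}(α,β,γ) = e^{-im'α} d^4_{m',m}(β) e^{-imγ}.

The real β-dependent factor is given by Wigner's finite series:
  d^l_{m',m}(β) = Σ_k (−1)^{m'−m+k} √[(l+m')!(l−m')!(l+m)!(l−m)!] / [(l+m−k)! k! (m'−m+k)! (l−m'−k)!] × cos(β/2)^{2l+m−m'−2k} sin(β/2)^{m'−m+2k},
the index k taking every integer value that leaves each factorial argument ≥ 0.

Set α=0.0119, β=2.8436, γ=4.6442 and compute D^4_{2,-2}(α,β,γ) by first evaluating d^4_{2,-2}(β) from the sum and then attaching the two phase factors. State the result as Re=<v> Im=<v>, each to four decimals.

Re=-0.6657 Im=0.1076

D^4_{2,-2}(0.0119,2.8436,4.6442) = e^{-i·2·0.0119}·d^4_{2,-2}(2.8436)·e^{-i·-2·4.6442}. Compute d first:
With c≡cos(β/2)=0.148446 and s≡sin(β/2)=0.988921, N=[720·2·2·720]^{1/2}=1440.000000
k∈{0,1,2} keeps every argument non-negative
  k=0: (−1)^4·1440.0000/(96)·0.1484^4·0.9889^4 = +0.006966
  k=1: (−1)^5·1440.0000/(120)·0.1484^2·0.9889^6 = -0.247334
  k=2: (−1)^6·1440.0000/(1440)·0.1484^0·0.9889^8 = +0.914727
d^4_{2,-2}(2.8436) = +0.006966 -0.247334 +0.914727 = +0.674358
D = (+0.999717-0.023798i)·(+0.674358)·(-0.990715+0.135956i) = -0.665726+0.107556i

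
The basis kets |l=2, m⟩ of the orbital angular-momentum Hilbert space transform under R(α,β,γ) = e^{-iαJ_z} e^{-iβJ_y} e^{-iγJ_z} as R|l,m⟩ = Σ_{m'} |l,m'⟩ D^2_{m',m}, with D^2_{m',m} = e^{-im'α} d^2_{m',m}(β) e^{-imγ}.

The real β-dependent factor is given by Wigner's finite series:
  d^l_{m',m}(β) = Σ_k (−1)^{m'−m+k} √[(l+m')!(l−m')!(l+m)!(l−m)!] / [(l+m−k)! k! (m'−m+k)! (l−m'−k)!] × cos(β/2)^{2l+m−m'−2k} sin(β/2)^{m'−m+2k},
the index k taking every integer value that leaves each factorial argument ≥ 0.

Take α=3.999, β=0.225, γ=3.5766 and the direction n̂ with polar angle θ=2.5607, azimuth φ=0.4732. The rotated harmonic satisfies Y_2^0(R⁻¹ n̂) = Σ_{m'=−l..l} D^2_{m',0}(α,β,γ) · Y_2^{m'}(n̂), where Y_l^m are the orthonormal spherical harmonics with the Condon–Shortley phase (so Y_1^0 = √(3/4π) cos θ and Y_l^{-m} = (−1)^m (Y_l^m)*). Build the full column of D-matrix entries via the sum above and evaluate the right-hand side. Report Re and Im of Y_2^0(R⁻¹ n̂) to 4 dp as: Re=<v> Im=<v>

Need the full column D^2_{m',0} for m'=−2..2 at α=3.999, β=0.225, γ=3.5766.
cos(β/2)=0.993679, sin(β/2)=0.112263
d^2_{-2,0}: single k=2 term ⇒ +0.030482;  D = -0.004375+0.030166i
d^2_{-1,0}: k∈[1..2] ⇒ +0.269805 -0.003444 = +0.266361;  D = -0.174307-0.201408i
d^2_{0,0}: k∈[0..2] ⇒ +0.974953 -0.049776 +0.000159 = +0.925335;  D = +0.925335+0.000000i
d^2_{1,0}: k∈[0..1] ⇒ -0.269805 +0.003444 = -0.266361;  D = +0.174307-0.201408i
d^2_{2,0}: single k=0 term ⇒ +0.030482;  D = -0.004375-0.030166i
Y_2^{m'}(θ=2.5607,φ=0.4732) and Σ D·Y over m':
  (-0.0044+0.0302i)·(+0.0680-0.0944i)  (-0.1743-0.2014i)·(-0.3155+0.1615i)  (+0.9253+0.0000i)·(+0.3458+0.0000i)  (+0.1743-0.2014i)·(+0.3155+0.1615i)  (-0.0044-0.0302i)·(+0.0680+0.0944i)
Y_2^0(R⁻¹ n̂) = +0.500159+0.000000i

Re=0.5002 Im=0.0000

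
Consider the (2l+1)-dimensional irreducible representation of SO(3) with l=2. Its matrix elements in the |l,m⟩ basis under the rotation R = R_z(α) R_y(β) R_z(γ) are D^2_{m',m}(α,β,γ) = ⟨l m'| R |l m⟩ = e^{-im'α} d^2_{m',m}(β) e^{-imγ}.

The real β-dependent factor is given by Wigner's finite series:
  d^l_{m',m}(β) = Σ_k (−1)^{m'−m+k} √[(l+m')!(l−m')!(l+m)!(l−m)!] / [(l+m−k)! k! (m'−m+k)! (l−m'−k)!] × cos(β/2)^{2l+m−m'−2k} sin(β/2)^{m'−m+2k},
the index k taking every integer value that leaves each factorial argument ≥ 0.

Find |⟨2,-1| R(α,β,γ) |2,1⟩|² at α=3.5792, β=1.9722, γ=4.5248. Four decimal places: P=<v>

Split into d^2_{-1,1}(β=1.9722) × two z-phases.
With c≡cos(β/2)=0.551946 and s≡sin(β/2)=0.833880, N=[1·6·6·1]^{1/2}=6.000000
k∈{2,3} keeps every argument non-negative
  k=2: (−1)^0·6.0000/(2)·0.5519^2·0.8339^2 = +0.635509
  k=3: (−1)^1·6.0000/(6)·0.5519^0·0.8339^4 = -0.483519
d^2_{-1,1}(1.9722) = +0.635509 -0.483519 = +0.151990
|D^2_{-1,1}|² = |d^2_{-1,1}(β)|² = (+0.151990)² = 0.023101 (the z-rotation phases have unit modulus)

P=0.0231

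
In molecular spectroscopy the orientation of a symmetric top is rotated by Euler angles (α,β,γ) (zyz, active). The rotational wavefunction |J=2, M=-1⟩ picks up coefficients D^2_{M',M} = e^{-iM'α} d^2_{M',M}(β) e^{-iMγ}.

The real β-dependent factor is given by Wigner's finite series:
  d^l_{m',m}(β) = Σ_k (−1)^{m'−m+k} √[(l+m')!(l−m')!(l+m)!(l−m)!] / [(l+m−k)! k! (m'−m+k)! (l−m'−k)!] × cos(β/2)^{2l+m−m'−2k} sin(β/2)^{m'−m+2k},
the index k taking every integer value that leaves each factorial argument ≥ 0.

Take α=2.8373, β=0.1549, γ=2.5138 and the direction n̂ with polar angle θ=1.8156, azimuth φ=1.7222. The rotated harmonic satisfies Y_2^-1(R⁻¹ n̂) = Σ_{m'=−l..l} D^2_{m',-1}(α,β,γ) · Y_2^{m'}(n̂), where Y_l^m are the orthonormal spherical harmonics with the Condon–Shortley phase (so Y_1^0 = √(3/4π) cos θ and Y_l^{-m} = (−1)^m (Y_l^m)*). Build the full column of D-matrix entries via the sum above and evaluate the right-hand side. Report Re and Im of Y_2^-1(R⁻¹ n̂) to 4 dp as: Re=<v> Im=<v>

Re=0.1185 Im=0.0584

Need the full column D^2_{m',-1} for m'=−2..2 at α=2.8373, β=0.1549, γ=2.5138.
cos(β/2)=0.997002, sin(β/2)=0.077373
d^2_{-2,-1}: single k=1 term ⇒ +0.153358;  D = -0.050335+0.144862i
d^2_{-1,-1}: k∈[0..1] ⇒ +0.988063 -0.017852 = +0.970211;  D = +0.578402-0.778948i
d^2_{0,-1}: k∈[0..1] ⇒ -0.187824 +0.001131 = -0.186693;  D = +0.151095-0.109656i
d^2_{1,-1}: k∈[0..1] ⇒ +0.017852 -0.000036 = +0.017816;  D = +0.016892-0.005664i
d^2_{2,-1}: single k=0 term ⇒ -0.000924;  D = +0.000923-0.000018i
Y_2^{m'}(θ=1.8156,φ=1.7222) and Σ D·Y over m':
  (-0.0503+0.1449i)·(-0.3470+0.1084i)  (+0.5784-0.7789i)·(+0.0274+0.1796i)  (+0.1511-0.1097i)·(-0.2598+0.0000i)  (+0.0169-0.0057i)·(-0.0274+0.1796i)  (+0.0009-0.0000i)·(-0.3470-0.1084i)
Y_2^-1(R⁻¹ n̂) = +0.118468+0.058381i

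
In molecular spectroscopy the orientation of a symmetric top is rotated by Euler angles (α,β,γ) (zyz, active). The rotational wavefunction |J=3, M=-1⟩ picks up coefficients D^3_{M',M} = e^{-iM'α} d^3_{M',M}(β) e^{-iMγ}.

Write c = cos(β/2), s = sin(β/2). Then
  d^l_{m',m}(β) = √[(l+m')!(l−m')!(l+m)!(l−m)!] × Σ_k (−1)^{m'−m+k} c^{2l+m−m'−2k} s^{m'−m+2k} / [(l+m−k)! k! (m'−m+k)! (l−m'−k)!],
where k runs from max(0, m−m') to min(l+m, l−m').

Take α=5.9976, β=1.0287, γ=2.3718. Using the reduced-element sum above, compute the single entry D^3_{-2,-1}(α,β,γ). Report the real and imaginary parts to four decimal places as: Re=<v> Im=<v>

Re=-0.0641 Im=0.2738

Split into d^3_{-2,-1}(β=1.0287) × two z-phases.
Half-angle: c=0.870613, s=0.491969. N=√(1·120·2·24)=75.894664
k: max(0,(-1)−(-2))=1 … min(3+(-1),3−(-2))=2
  k=1: (−1)^0·75.8947/(24)·0.8706^5·0.4920^1 = +0.778149
  k=2: (−1)^1·75.8947/(12)·0.8706^3·0.4920^3 = -0.496956
d^3_{-2,-1}(1.0287) = +0.778149 -0.496956 = +0.281193
Phases: e^{-i·(-2)·5.9976}=+0.841269-0.540617i, e^{-i·(-1)·2.3718}=-0.718055+0.695986i ⇒ D=-0.064060+0.273798i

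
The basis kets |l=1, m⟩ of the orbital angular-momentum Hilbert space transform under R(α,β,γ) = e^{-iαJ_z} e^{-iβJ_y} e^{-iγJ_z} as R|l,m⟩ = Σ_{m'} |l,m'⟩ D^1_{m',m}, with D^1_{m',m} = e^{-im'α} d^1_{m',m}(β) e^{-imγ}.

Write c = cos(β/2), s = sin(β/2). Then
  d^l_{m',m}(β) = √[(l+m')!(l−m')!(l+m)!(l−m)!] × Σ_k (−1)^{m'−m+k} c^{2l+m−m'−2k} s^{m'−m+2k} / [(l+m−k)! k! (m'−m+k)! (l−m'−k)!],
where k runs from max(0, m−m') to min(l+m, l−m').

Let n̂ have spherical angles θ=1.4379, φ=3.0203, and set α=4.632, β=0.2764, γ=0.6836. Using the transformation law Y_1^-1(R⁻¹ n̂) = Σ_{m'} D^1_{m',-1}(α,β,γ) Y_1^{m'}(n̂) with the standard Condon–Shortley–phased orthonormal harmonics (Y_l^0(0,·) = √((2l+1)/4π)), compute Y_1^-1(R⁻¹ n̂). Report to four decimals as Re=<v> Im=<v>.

Need the full column D^1_{m',-1} for m'=−1..1 at α=4.632, β=0.2764, γ=0.6836.
cos(β/2)=0.990466, sin(β/2)=0.137761
d^1_{-1,-1}: single k=0 term ⇒ +0.981022;  D = +0.556524-0.807890i
d^1_{0,-1}: single k=0 term ⇒ -0.192965;  D = -0.149607-0.121875i
d^1_{1,-1}: single k=0 term ⇒ +0.018978;  D = -0.013129+0.013704i
Y_1^{m'}(θ=1.4379,φ=3.0203) and Σ D·Y over m':
  (+0.5565-0.8079i)·(-0.3399-0.0414i)  (-0.1496-0.1219i)·(+0.0647+0.0000i)  (-0.0131+0.0137i)·(+0.3399-0.0414i)
Y_1^-1(R⁻¹ n̂) = -0.236236+0.248880i

Re=-0.2362 Im=0.2489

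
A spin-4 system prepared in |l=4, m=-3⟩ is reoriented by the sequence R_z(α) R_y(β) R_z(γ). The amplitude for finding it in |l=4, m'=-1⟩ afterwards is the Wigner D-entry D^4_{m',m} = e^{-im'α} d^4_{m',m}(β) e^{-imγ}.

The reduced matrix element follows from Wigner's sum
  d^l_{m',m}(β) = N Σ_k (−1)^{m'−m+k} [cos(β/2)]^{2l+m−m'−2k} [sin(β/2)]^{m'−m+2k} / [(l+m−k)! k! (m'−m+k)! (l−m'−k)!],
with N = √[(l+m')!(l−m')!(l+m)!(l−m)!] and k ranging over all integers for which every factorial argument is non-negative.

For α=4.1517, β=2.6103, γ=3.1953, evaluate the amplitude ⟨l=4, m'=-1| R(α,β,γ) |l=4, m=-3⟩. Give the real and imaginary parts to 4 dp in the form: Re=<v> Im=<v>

Re=-0.0203 Im=-0.0480

Split into d^4_{-1,-3}(β=2.6103) × two z-phases.
Half-angle: c=0.262533, s=0.964923. N=√(6·120·1·5040)=1904.940944
k∈{0,1} keeps every argument non-negative
  k=0: (−1)^2·1904.9409/(240)·0.2625^6·0.9649^2 = +0.002420
  k=1: (−1)^3·1904.9409/(144)·0.2625^4·0.9649^4 = -0.054479
d^4_{-1,-3}(2.6103) = +0.002420 -0.054479 = -0.052059
Phases: e^{-i·(-1)·4.1517}=-0.531770-0.846889i, e^{-i·(-3)·3.1953}=-0.987048-0.160426i ⇒ D=-0.020252-0.047958i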